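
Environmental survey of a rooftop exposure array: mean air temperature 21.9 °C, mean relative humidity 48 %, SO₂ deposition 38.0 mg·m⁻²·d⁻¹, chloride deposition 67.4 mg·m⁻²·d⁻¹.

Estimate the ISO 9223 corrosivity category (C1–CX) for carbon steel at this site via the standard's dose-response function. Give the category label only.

C3

carbon steel: T>10 °C ⇒ hinge -0.054·(21.9−10) = -0.6426
  sulphur-dioxide contribution → 16.12 μm/a
  chloride contribution → 16.25 μm/a
  ⇒ r_corr(carbon steel) = 32.36 μm/a
ISO 9223 Table 2 (carbon steel): 25 < 32.4 ≤ 50 μm/a ⇒ C3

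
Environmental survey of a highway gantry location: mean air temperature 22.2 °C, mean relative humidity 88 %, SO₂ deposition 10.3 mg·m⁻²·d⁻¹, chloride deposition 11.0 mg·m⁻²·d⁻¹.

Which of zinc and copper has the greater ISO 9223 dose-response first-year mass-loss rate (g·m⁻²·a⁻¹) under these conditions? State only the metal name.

copper

zinc: temperature factor f = -0.071·(12.2) = -0.8662
  Pd branch = 0.0129·Pd^0.44·e^(0.046·RH+f) = 0.8671 μm/a
  Sd branch = 0.0175·Sd^0.57·e^(0.008·RH+0.085·T) = 0.916 μm/a
  r_corr = 0.8671 + 0.916 = 1.783 μm/a
  mass loss = 1.783 μm/a × 7.14 g/cm³ = 12.73 g·m⁻²·a⁻¹
copper: f(T) = -0.080·(T−10) [T>10 °C] = -0.9760
  Pd branch = 0.0053·Pd^0.26·e^(0.059·RH+f) = 0.6586 μm/a
  Sd branch = 0.01025·Sd^0.27·e^(0.036·RH+0.049·T) = 1.381 μm/a
  r_corr = 0.6586 + 1.381 = 2.039 μm/a
  mass loss = 2.039 μm/a × 8.96 g/cm³ = 18.27 g·m⁻²·a⁻¹
Ordering by g·m⁻²·a⁻¹: copper (18.3) > zinc (12.7)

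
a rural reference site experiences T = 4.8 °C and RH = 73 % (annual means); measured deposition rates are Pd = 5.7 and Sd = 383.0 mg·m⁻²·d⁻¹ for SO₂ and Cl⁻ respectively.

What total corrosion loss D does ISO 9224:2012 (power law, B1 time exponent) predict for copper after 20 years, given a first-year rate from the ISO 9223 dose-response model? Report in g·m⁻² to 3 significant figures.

D(20) = 80.3 g·m⁻²

copper: T≤10 °C ⇒ hinge +0.126·(4.8−10) = -0.6552
  Pd branch = 0.0053·Pd^0.26·e^(0.059·RH+f) = 0.3212 μm/a
  Sd branch = 0.01025·Sd^0.27·e^(0.036·RH+0.049·T) = 0.8947 μm/a
  sum: 0.3212 + 0.8947 → r_corr = 1.216 μm/a
Long-term exponent b (ISO 9224 Table 2, B1) = 0.667
  D(20) = 1.216 × 20^0.667 = 1.216 × 7.375 = 8.967 μm
  Mass loss = 8.967 μm × 8.96 g/cm³ = 80.35 g·m⁻²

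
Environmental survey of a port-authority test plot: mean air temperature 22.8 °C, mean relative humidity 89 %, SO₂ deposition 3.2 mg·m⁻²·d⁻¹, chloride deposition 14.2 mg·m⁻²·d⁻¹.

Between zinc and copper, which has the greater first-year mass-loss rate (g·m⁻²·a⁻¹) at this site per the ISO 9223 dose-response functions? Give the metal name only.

copper

zinc: T>10 °C ⇒ hinge -0.071·(22.8−10) = -0.9088
  SO₂ term: 0.0129·3.2^0.44·exp(0.046·89-0.9088) = 0.5202
  Sd branch = 0.0175·Sd^0.57·e^(0.008·RH+0.085·T) = 1.124 μm/a
  sum: 0.5202 + 1.124 → r_corr = 1.644 μm/a
  mass loss = 1.644 μm/a × 7.14 g/cm³ = 11.74 g·m⁻²·a⁻¹
copper: temperature factor f = -0.080·(12.8) = -1.0240
  Pd branch = 0.0053·Pd^0.26·e^(0.059·RH+f) = 0.4913 μm/a
  Sd branch = 0.01025·Sd^0.27·e^(0.036·RH+0.049·T) = 1.579 μm/a
  sum: 0.4913 + 1.579 → r_corr = 2.071 μm/a
  mass loss = 2.071 μm/a × 8.96 g/cm³ = 18.55 g·m⁻²·a⁻¹
Ordering by g·m⁻²·a⁻¹: copper (18.6) > zinc (11.7)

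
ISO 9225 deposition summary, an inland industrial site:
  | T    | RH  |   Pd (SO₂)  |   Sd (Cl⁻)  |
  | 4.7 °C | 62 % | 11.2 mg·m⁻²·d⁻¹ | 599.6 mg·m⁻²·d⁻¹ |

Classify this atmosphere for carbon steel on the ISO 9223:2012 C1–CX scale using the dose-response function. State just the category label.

carbon steel: temperature factor f = +0.150·(-5.3) = -0.7950
  SO₂ term: 1.77·11.2^0.52·exp(0.02·62-0.7950) = 9.701
  Sd branch = 0.102·Sd^0.62·e^(0.033·RH+0.04·T) = 50.24 μm/a
  r_corr = 9.701 + 50.24 = 59.95 μm/a
ISO 9223 Table 2 (carbon steel): 50 < 59.9 ≤ 80 μm/a ⇒ C4

C4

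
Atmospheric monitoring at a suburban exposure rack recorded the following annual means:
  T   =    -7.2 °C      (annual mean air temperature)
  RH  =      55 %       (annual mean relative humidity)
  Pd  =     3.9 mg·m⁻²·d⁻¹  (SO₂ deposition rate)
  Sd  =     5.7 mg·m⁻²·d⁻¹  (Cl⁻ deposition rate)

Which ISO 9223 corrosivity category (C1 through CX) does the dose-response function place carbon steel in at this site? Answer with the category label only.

carbon steel: temperature factor f = +0.150·(-17.2) = -2.5800
  sulphur-dioxide contribution → 0.8177 μm/a
  chloride contribution → 1.382 μm/a
  ⇒ r_corr(carbon steel) = 2.199 μm/a
Category bounds: 1.3…25 μm/a bracket r_corr ⇒ C2

C2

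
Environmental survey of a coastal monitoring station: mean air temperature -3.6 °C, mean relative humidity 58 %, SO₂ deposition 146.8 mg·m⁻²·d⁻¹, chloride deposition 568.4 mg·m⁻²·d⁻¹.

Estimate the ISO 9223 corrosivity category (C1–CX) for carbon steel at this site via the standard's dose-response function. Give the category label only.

C3

carbon steel: temperature factor f = +0.150·(-13.6) = -2.0400
  SO₂ term: 1.77·146.8^0.52·exp(0.02·58-2.0400) = 9.829
  Sd branch = 0.102·Sd^0.62·e^(0.033·RH+0.04·T) = 30.56 μm/a
  sum: 9.829 + 30.56 → r_corr = 40.39 μm/a
ISO 9223 Table 2 (carbon steel): 25 < 40.4 ≤ 50 μm/a ⇒ C3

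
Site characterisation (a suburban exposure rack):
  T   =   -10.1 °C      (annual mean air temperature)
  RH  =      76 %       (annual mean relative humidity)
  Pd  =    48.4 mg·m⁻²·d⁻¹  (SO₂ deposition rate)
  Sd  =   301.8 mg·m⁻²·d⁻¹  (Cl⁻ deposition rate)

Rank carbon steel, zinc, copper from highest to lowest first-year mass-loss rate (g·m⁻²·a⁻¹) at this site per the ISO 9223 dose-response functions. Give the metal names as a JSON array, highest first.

carbon steel: T≤10 °C ⇒ hinge +0.150·(-10.1−10) = -3.0150
  SO₂ term: 1.77·48.4^0.52·exp(0.02·76-3.0150) = 2.984
  Sd branch = 0.102·Sd^0.62·e^(0.033·RH+0.04·T) = 28.83 μm/a
  sum: 2.984 + 28.83 → r_corr = 31.81 μm/a
  mass loss = 31.81 μm/a × 7.85 g/cm³ = 249.7 g·m⁻²·a⁻¹
zinc: temperature factor f = +0.038·(-20.1) = -0.7638
  SO₂ term: 0.0129·48.4^0.44·exp(0.046·76-0.7638) = 1.093
  Sd branch = 0.0175·Sd^0.57·e^(0.008·RH+0.085·T) = 0.3529 μm/a
  sum: 1.093 + 0.3529 → r_corr = 1.446 μm/a
  mass loss = 1.446 μm/a × 7.14 g/cm³ = 10.32 g·m⁻²·a⁻¹
copper: T≤10 °C ⇒ hinge +0.126·(-10.1−10) = -2.5326
  SO₂ term: 0.0053·48.4^0.26·exp(0.059·76-2.5326) = 0.1023
  Cl⁻ term: 0.01025·301.8^0.27·exp(0.036·76+0.049·-10.1) = 0.4503
  sum: 0.1023 + 0.4503 → r_corr = 0.5526 μm/a
  mass loss = 0.5526 μm/a × 8.96 g/cm³ = 4.952 g·m⁻²·a⁻¹
Ordering by g·m⁻²·a⁻¹: carbon steel (250) > zinc (10.3) > copper (4.95)

["carbon steel", "zinc", "copper"]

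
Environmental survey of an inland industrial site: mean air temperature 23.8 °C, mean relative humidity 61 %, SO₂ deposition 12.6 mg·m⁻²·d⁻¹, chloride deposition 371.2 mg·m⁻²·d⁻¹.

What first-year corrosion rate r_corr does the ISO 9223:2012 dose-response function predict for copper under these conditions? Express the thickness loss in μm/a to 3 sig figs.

copper: f(T) = -0.080·(T−10) [T>10 °C] = -1.1040
  sulphur-dioxide contribution → 0.1241 μm/a
  chloride contribution → 1.461 μm/a
  total first-year rate 1.585 μm/a

r_corr = 1.59 μm/a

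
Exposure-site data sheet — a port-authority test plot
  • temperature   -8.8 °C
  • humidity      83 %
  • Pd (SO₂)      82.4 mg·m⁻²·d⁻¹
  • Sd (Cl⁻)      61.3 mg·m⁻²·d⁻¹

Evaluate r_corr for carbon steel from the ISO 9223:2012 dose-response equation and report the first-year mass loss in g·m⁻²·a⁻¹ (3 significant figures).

r_corr = 155 g·m⁻²·a⁻¹

carbon steel: T≤10 °C ⇒ hinge +0.150·(-8.8−10) = -2.8200
  Pd branch = 1.77·Pd^0.52·e^(0.02·RH+f) = 5.501 μm/a
  Cl⁻ term: 0.102·61.3^0.62·exp(0.033·83+0.04·-8.8) = 14.24
  r_corr = 5.501 + 14.24 = 19.74 μm/a
Convert to mass loss: 19.74 μm/a × 7.85 g/cm³ = 155 g·m⁻²·a⁻¹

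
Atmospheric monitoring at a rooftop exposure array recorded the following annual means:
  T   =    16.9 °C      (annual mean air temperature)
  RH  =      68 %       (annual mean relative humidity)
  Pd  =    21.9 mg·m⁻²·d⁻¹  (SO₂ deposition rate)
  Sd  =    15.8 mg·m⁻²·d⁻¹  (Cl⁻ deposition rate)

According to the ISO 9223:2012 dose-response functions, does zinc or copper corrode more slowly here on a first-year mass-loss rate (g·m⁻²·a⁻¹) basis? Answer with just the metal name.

copper

zinc: temperature factor f = -0.071·(6.9) = -0.4899
  sulphur-dioxide contribution → 0.7016 μm/a
  chloride contribution → 0.6115 μm/a
  total first-year rate 1.313 μm/a
  mass loss = 1.313 μm/a × 7.14 g/cm³ = 9.376 g·m⁻²·a⁻¹
copper: T>10 °C ⇒ hinge -0.080·(16.9−10) = -0.5520
  sulphur-dioxide contribution → 0.3762 μm/a
  chloride contribution → 0.5717 μm/a
  total first-year rate 0.9479 μm/a
  mass loss = 0.9479 μm/a × 8.96 g/cm³ = 8.493 g·m⁻²·a⁻¹
Ordering by g·m⁻²·a⁻¹: zinc (9.38) > copper (8.49)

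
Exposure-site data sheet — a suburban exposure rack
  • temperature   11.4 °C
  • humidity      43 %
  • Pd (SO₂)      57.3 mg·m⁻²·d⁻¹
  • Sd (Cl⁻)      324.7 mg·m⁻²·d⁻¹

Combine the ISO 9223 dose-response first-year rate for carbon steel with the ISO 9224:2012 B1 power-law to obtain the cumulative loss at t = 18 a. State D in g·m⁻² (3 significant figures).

D(18) = 1.99e+03 g·m⁻²

carbon steel: temperature factor f = -0.054·(1.4) = -0.0756
  sulphur-dioxide contribution → 31.83 μm/a
  chloride contribution → 23.99 μm/a
  ⇒ r_corr(carbon steel) = 55.82 μm/a
ISO 9224: D(t) = r_corr · t^b with b = 0.523 (carbon steel, B1)
  D(18) = 55.82 × 18^0.523 = 55.82 × 4.534 = 253.1 μm
  Mass loss = 253.1 μm × 7.85 g/cm³ = 1987 g·m⁻²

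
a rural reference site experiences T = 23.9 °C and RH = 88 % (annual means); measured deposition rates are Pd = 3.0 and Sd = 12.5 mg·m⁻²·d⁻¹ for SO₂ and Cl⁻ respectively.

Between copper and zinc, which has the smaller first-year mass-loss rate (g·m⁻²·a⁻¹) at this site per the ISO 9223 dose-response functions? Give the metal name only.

zinc

copper: f(T) = -0.080·(T−10) [T>10 °C] = -1.1120
  Pd branch = 0.0053·Pd^0.26·e^(0.059·RH+f) = 0.4171 μm/a
  Sd branch = 0.01025·Sd^0.27·e^(0.036·RH+0.049·T) = 1.554 μm/a
  r_corr = 0.4171 + 1.554 = 1.971 μm/a
  mass loss = 1.971 μm/a × 8.96 g/cm³ = 17.66 g·m⁻²·a⁻¹
zinc: f(T) = -0.071·(T−10) [T>10 °C] = -0.9869
  SO₂ term: 0.0129·3.0^0.44·exp(0.046·88-0.9869) = 0.4466
  Cl⁻ term: 0.0175·12.5^0.57·exp(0.008·88+0.085·23.9) = 1.138
  sum: 0.4466 + 1.138 → r_corr = 1.585 μm/a
  mass loss = 1.585 μm/a × 7.14 g/cm³ = 11.32 g·m⁻²·a⁻¹
Ordering by g·m⁻²·a⁻¹: copper (17.7) > zinc (11.3)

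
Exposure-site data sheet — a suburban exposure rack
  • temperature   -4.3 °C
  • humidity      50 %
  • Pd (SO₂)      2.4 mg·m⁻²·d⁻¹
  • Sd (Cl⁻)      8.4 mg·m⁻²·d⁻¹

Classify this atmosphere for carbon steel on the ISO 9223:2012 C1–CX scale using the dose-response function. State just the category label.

C2

carbon steel: T≤10 °C ⇒ hinge +0.150·(-4.3−10) = -2.1450
  SO₂ term: 1.77·2.4^0.52·exp(0.02·50-2.1450) = 0.888
  Cl⁻ term: 0.102·8.4^0.62·exp(0.033·50+0.04·-4.3) = 1.673
  sum: 0.888 + 1.673 → r_corr = 2.561 μm/a
Category bounds: 1.3…25 μm/a bracket r_corr ⇒ C2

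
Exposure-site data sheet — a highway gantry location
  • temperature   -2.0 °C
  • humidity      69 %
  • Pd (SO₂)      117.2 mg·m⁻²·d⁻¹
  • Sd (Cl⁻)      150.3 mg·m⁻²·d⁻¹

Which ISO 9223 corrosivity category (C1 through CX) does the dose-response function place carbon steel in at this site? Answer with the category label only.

C3

carbon steel: f(T) = +0.150·(T−10) [T≤10 °C] = -1.8000
  Pd branch = 1.77·Pd^0.52·e^(0.02·RH+f) = 13.85 μm/a
  Sd branch = 0.102·Sd^0.62·e^(0.033·RH+0.04·T) = 20.53 μm/a
  sum: 13.85 + 20.53 → r_corr = 34.38 μm/a
34.4 μm/a falls in (25, 50] for carbon steel → category C3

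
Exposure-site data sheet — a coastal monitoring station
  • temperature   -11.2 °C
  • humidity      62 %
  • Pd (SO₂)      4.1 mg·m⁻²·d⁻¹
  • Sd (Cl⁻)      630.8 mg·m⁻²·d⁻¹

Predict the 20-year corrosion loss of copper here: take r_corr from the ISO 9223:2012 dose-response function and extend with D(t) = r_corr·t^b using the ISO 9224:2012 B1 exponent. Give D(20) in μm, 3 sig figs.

D(20) = 2.47 μm

copper: temperature factor f = +0.126·(-21.2) = -2.6712
  sulphur-dioxide contribution → 0.02052 μm/a
  chloride contribution → 0.3146 μm/a
  ⇒ r_corr(copper) = 0.3351 μm/a
ISO 9224: D(t) = r_corr · t^b with b = 0.667 (copper, B1)
  D(20) = 0.3351 × 20^0.667 = 0.3351 × 7.375 = 2.471 μm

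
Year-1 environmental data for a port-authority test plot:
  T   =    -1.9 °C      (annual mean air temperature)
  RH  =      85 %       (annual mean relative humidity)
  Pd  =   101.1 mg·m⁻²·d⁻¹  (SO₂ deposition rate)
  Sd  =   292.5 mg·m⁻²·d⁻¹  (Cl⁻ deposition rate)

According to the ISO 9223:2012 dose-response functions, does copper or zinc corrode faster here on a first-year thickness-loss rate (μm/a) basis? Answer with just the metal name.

copper: temperature factor f = +0.126·(-11.9) = -1.4994
  sulphur-dioxide contribution → 0.592 μm/a
  chloride contribution → 0.9228 μm/a
  ⇒ r_corr(copper) = 1.515 μm/a
zinc: T≤10 °C ⇒ hinge +0.038·(-1.9−10) = -0.4522
  sulphur-dioxide contribution → 3.122 μm/a
  chloride contribution → 0.748 μm/a
  ⇒ r_corr(zinc) = 3.87 μm/a
Ordering by μm/a: zinc (3.87) > copper (1.51)

zinc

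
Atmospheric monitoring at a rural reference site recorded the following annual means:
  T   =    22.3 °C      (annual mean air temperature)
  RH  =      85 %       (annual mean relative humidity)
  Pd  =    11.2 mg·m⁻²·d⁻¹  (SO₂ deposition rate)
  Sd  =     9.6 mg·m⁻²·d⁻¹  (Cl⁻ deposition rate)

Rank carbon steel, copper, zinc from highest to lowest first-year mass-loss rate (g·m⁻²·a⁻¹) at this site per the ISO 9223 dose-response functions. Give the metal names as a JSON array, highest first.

carbon steel: temperature factor f = -0.054·(12.3) = -0.6642
  Pd branch = 1.77·Pd^0.52·e^(0.02·RH+f) = 17.51 μm/a
  Cl⁻ term: 0.102·9.6^0.62·exp(0.033·85+0.04·22.3) = 16.72
  sum: 17.51 + 16.72 → r_corr = 34.23 μm/a
  mass loss = 34.23 μm/a × 7.85 g/cm³ = 268.7 g·m⁻²·a⁻¹
copper: temperature factor f = -0.080·(12.3) = -0.9840
  SO₂ term: 0.0053·11.2^0.26·exp(0.059·85-0.9840) = 0.5594
  Sd branch = 0.01025·Sd^0.27·e^(0.036·RH+0.049·T) = 1.201 μm/a
  r_corr = 0.5594 + 1.201 = 1.76 μm/a
  mass loss = 1.76 μm/a × 8.96 g/cm³ = 15.77 g·m⁻²·a⁻¹
zinc: T>10 °C ⇒ hinge -0.071·(22.3−10) = -0.8733
  Pd branch = 0.0129·Pd^0.44·e^(0.046·RH+f) = 0.7782 μm/a
  Cl⁻ term: 0.0175·9.6^0.57·exp(0.008·85+0.085·22.3) = 0.8346
  sum: 0.7782 + 0.8346 → r_corr = 1.613 μm/a
  mass loss = 1.613 μm/a × 7.14 g/cm³ = 11.51 g·m⁻²·a⁻¹
Ordering by g·m⁻²·a⁻¹: carbon steel (269) > copper (15.8) > zinc (11.5)

["carbon steel", "copper", "zinc"]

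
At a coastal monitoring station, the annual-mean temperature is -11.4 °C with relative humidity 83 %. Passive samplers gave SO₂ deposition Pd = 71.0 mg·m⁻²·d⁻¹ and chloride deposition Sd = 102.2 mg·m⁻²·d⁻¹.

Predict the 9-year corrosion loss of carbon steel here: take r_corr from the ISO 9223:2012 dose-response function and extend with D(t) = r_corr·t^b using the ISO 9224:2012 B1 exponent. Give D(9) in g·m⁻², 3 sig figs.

D(9) = 522 g·m⁻²

carbon steel: f(T) = +0.150·(T−10) [T≤10 °C] = -3.2100
  Pd branch = 1.77·Pd^0.52·e^(0.02·RH+f) = 3.447 μm/a
  Cl⁻ term: 0.102·102.2^0.62·exp(0.033·83+0.04·-11.4) = 17.62
  sum: 3.447 + 17.62 → r_corr = 21.07 μm/a
Power-law: D(9) = r_corr · 9^0.523
  D(9) = 21.07 × 9^0.523 = 21.07 × 3.156 = 66.47 μm
  Mass loss = 66.47 μm × 7.85 g/cm³ = 521.8 g·m⁻²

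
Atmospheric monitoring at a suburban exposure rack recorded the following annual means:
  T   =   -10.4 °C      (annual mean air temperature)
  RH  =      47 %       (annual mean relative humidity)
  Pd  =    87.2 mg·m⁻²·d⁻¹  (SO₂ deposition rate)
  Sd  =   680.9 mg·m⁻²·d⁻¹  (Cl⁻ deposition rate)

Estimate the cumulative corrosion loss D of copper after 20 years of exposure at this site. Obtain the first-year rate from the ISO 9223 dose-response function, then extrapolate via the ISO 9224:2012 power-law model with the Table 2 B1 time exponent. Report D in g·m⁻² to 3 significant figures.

copper: temperature factor f = +0.126·(-20.4) = -2.5704
  SO₂ term: 0.0053·87.2^0.26·exp(0.059·47-2.5704) = 0.02074
  Cl⁻ term: 0.01025·680.9^0.27·exp(0.036·47+0.049·-10.4) = 0.1946
  sum: 0.02074 + 0.1946 → r_corr = 0.2153 μm/a
ISO 9224: D(t) = r_corr · t^b with b = 0.667 (copper, B1)
  D(20) = 0.2153 × 20^0.667 = 0.2153 × 7.375 = 1.588 μm
  Mass loss = 1.588 μm × 8.96 g/cm³ = 14.23 g·m⁻²

D(20) = 14.2 g·m⁻²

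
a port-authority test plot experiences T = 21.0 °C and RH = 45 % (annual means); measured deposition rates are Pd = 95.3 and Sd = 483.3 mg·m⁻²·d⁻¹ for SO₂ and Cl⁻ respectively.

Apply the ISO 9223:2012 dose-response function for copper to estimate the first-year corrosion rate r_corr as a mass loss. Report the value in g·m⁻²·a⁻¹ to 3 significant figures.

copper: T>10 °C ⇒ hinge -0.080·(21.0−10) = -0.8800
  sulphur-dioxide contribution → 0.1023 μm/a
  chloride contribution → 0.769 μm/a
  total first-year rate 0.8712 μm/a
Convert to mass loss: 0.8712 μm/a × 8.96 g/cm³ = 7.806 g·m⁻²·a⁻¹

r_corr = 7.81 g·m⁻²·a⁻¹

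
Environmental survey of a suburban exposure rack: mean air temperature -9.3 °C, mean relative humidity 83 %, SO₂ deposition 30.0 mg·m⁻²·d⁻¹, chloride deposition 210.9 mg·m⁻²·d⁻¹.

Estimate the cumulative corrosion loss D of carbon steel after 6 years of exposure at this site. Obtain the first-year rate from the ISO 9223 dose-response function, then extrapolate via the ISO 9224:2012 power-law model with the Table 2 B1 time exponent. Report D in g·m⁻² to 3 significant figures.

carbon steel: f(T) = +0.150·(T−10) [T≤10 °C] = -2.8950
  SO₂ term: 1.77·30.0^0.52·exp(0.02·83-2.8950) = 3.018
  Cl⁻ term: 0.102·210.9^0.62·exp(0.033·83+0.04·-9.3) = 30.03
  sum: 3.018 + 30.03 → r_corr = 33.04 μm/a
ISO 9224: D(t) = r_corr · t^b with b = 0.523 (carbon steel, B1)
  D(6) = 33.04 × 6^0.523 = 33.04 × 2.553 = 84.35 μm
  Mass loss = 84.35 μm × 7.85 g/cm³ = 662.1 g·m⁻²

D(6) = 662 g·m⁻²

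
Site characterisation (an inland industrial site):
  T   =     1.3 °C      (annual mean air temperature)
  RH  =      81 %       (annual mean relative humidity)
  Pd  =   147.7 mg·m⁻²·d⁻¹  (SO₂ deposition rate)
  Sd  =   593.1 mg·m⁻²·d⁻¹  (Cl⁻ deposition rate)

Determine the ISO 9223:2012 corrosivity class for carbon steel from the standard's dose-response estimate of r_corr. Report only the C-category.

C5

carbon steel: temperature factor f = +0.150·(-8.7) = -1.3050
  Pd branch = 1.77·Pd^0.52·e^(0.02·RH+f) = 32.57 μm/a
  Cl⁻ term: 0.102·593.1^0.62·exp(0.033·81+0.04·1.3) = 81.54
  sum: 32.57 + 81.54 → r_corr = 114.1 μm/a
Category bounds: 80…200 μm/a bracket r_corr ⇒ C5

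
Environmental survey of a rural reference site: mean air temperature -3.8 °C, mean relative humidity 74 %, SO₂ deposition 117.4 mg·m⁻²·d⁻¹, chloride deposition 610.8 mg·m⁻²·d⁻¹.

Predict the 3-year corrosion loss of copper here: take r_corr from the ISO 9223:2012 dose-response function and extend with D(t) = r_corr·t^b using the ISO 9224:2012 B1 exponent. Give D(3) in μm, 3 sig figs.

D(3) = 1.96 μm

copper: T≤10 °C ⇒ hinge +0.126·(-3.8−10) = -1.7388
  sulphur-dioxide contribution → 0.2531 μm/a
  chloride contribution → 0.6903 μm/a
  total first-year rate 0.9434 μm/a
ISO 9224: D(t) = r_corr · t^b with b = 0.667 (copper, B1)
  D(3) = 0.9434 × 3^0.667 = 0.9434 × 2.081 = 1.963 μm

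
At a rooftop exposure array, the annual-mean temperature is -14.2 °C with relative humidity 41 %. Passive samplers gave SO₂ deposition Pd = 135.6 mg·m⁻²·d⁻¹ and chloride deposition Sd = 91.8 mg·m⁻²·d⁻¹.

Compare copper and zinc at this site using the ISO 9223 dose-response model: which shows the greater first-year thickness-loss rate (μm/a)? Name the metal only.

zinc

copper: T≤10 °C ⇒ hinge +0.126·(-14.2−10) = -3.0492
  SO₂ term: 0.0053·135.6^0.26·exp(0.059·41-3.0492) = 0.01012
  Sd branch = 0.01025·Sd^0.27·e^(0.036·RH+0.049·T) = 0.07578 μm/a
  r_corr = 0.01012 + 0.07578 = 0.08589 μm/a
zinc: T≤10 °C ⇒ hinge +0.038·(-14.2−10) = -0.9196
  Pd branch = 0.0129·Pd^0.44·e^(0.046·RH+f) = 0.2941 μm/a
  Sd branch = 0.0175·Sd^0.57·e^(0.008·RH+0.085·T) = 0.09552 μm/a
  sum: 0.2941 + 0.09552 → r_corr = 0.3896 μm/a
Ordering by μm/a: zinc (0.39) > copper (0.0859)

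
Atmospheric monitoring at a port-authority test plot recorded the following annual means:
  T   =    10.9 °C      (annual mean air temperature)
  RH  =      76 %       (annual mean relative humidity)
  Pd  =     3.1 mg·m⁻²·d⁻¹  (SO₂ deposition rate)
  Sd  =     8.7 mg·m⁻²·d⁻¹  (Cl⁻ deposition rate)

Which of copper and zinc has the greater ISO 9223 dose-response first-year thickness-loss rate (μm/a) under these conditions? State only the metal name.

copper

copper: f(T) = -0.080·(T−10) [T>10 °C] = -0.0720
  Pd branch = 0.0053·Pd^0.26·e^(0.059·RH+f) = 0.5863 μm/a
  Sd branch = 0.01025·Sd^0.27·e^(0.036·RH+0.049·T) = 0.4837 μm/a
  sum: 0.5863 + 0.4837 → r_corr = 1.07 μm/a
zinc: temperature factor f = -0.071·(0.9) = -0.0639
  Pd branch = 0.0129·Pd^0.44·e^(0.046·RH+f) = 0.6566 μm/a
  Cl⁻ term: 0.0175·8.7^0.57·exp(0.008·76+0.085·10.9) = 0.2786
  r_corr = 0.6566 + 0.2786 = 0.9353 μm/a
Ordering by μm/a: copper (1.07) > zinc (0.935)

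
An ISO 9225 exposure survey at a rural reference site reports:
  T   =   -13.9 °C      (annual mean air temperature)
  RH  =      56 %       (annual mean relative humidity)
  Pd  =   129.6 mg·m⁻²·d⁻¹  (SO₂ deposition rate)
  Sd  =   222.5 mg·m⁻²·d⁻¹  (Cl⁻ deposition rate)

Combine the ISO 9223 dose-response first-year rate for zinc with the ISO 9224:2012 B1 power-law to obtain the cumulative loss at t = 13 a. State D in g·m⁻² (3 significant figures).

zinc: f(T) = +0.038·(T−10) [T≤10 °C] = -0.9082
  Pd branch = 0.0129·Pd^0.44·e^(0.046·RH+f) = 0.5814 μm/a
  Cl⁻ term: 0.0175·222.5^0.57·exp(0.008·56+0.085·-13.9) = 0.183
  r_corr = 0.5814 + 0.183 = 0.7644 μm/a
Long-term exponent b (ISO 9224 Table 2, B1) = 0.813
  D(13) = 0.7644 × 13^0.813 = 0.7644 × 8.047 = 6.151 μm
  Mass loss = 6.151 μm × 7.14 g/cm³ = 43.92 g·m⁻²

D(13) = 43.9 g·m⁻²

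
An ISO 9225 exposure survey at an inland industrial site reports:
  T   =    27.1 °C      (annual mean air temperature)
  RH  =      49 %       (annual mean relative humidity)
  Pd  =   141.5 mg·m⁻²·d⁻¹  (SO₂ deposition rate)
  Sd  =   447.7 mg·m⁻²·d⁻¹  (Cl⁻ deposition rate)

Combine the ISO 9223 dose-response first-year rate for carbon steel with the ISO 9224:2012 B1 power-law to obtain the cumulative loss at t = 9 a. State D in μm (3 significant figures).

D(9) = 289 μm

carbon steel: temperature factor f = -0.054·(17.1) = -0.9234
  Pd branch = 1.77·Pd^0.52·e^(0.02·RH+f) = 24.6 μm/a
  Cl⁻ term: 0.102·447.7^0.62·exp(0.033·49+0.04·27.1) = 66.87
  sum: 24.6 + 66.87 → r_corr = 91.47 μm/a
ISO 9224: D(t) = r_corr · t^b with b = 0.523 (carbon steel, B1)
  D(9) = 91.47 × 9^0.523 = 91.47 × 3.156 = 288.6 μm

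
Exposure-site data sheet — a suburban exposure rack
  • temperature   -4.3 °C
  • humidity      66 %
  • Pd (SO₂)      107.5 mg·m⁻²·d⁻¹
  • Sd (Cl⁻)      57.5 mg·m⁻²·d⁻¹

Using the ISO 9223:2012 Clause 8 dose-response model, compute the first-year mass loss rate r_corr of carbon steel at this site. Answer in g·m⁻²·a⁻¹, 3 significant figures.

r_corr = 143 g·m⁻²·a⁻¹

carbon steel: temperature factor f = +0.150·(-14.3) = -2.1450
  SO₂ term: 1.77·107.5^0.52·exp(0.02·66-2.1450) = 8.831
  Cl⁻ term: 0.102·57.5^0.62·exp(0.033·66+0.04·-4.3) = 9.35
  r_corr = 8.831 + 9.35 = 18.18 μm/a
Convert to mass loss: 18.18 μm/a × 7.85 g/cm³ = 142.7 g·m⁻²·a⁻¹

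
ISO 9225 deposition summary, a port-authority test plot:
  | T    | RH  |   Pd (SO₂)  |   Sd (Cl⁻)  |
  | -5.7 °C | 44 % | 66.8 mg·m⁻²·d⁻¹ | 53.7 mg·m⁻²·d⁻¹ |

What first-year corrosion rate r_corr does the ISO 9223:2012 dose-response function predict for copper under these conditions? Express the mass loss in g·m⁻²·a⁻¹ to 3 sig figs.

copper: temperature factor f = +0.126·(-15.7) = -1.9782
  Pd branch = 0.0053·Pd^0.26·e^(0.059·RH+f) = 0.02931 μm/a
  Sd branch = 0.01025·Sd^0.27·e^(0.036·RH+0.049·T) = 0.1108 μm/a
  sum: 0.02931 + 0.1108 → r_corr = 0.1401 μm/a
Convert to mass loss: 0.1401 μm/a × 8.96 g/cm³ = 1.255 g·m⁻²·a⁻¹

r_corr = 1.26 g·m⁻²·a⁻¹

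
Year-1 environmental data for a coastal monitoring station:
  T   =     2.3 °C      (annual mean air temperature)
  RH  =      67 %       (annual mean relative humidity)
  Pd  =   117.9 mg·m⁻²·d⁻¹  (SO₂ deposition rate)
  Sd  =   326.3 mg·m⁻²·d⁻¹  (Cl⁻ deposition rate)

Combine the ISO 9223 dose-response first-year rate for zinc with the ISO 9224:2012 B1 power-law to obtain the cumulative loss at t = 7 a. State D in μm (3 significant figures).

D(7) = 13.1 μm

zinc: f(T) = +0.038·(T−10) [T≤10 °C] = -0.2926
  Pd branch = 0.0129·Pd^0.44·e^(0.046·RH+f) = 1.712 μm/a
  Sd branch = 0.0175·Sd^0.57·e^(0.008·RH+0.085·T) = 0.9851 μm/a
  sum: 1.712 + 0.9851 → r_corr = 2.697 μm/a
Power-law: D(7) = r_corr · 7^0.813
  D(7) = 2.697 × 7^0.813 = 2.697 × 4.865 = 13.12 μm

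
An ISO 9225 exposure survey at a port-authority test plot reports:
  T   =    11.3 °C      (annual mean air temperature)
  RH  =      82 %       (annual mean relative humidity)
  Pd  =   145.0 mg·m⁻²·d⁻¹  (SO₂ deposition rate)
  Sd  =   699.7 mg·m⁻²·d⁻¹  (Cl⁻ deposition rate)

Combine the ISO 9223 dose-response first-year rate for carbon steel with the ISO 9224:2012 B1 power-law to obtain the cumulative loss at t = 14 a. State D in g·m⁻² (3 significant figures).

carbon steel: f(T) = -0.054·(T−10) [T>10 °C] = -0.0702
  SO₂ term: 1.77·145.0^0.52·exp(0.02·82-0.0702) = 113.1
  Cl⁻ term: 0.102·699.7^0.62·exp(0.033·82+0.04·11.3) = 139.3
  sum: 113.1 + 139.3 → r_corr = 252.4 μm/a
Long-term exponent b (ISO 9224 Table 2, B1) = 0.523
  D(14) = 252.4 × 14^0.523 = 252.4 × 3.976 = 1004 μm
  Mass loss = 1004 μm × 7.85 g/cm³ = 7879 g·m⁻²

D(14) = 7.88e+03 g·m⁻²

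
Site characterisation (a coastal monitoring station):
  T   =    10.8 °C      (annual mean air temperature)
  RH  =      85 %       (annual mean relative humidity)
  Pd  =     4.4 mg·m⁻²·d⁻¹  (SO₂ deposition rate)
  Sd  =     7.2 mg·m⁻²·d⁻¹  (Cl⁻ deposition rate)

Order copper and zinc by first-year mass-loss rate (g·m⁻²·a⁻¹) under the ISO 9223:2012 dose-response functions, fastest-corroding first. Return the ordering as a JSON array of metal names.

copper: temperature factor f = -0.080·(0.8) = -0.0640
  sulphur-dioxide contribution → 1.101 μm/a
  chloride contribution → 0.6324 μm/a
  ⇒ r_corr(copper) = 1.733 μm/a
  mass loss = 1.733 μm/a × 8.96 g/cm³ = 15.53 g·m⁻²·a⁻¹
zinc: f(T) = -0.071·(T−10) [T>10 °C] = -0.0568
  sulphur-dioxide contribution → 1.167 μm/a
  chloride contribution → 0.2665 μm/a
  total first-year rate 1.434 μm/a
  mass loss = 1.434 μm/a × 7.14 g/cm³ = 10.24 g·m⁻²·a⁻¹
Ordering by g·m⁻²·a⁻¹: copper (15.5) > zinc (10.2)

["copper", "zinc"]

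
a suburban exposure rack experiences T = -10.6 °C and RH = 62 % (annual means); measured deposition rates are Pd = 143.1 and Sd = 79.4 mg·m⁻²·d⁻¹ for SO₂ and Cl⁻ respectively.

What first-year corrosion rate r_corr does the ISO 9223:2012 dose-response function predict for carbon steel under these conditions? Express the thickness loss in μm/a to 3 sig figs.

r_corr = 11.5 μm/a

carbon steel: T≤10 °C ⇒ hinge +0.150·(-10.6−10) = -3.0900
  SO₂ term: 1.77·143.1^0.52·exp(0.02·62-3.0900) = 3.677
  Sd branch = 0.102·Sd^0.62·e^(0.033·RH+0.04·T) = 7.779 μm/a
  r_corr = 3.677 + 7.779 = 11.46 μm/a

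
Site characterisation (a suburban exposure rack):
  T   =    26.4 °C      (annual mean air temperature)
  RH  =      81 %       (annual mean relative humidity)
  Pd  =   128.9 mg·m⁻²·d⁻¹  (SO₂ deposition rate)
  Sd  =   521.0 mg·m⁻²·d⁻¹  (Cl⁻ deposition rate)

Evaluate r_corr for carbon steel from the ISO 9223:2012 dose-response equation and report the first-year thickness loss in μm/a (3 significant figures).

carbon steel: f(T) = -0.054·(T−10) [T>10 °C] = -0.8856
  SO₂ term: 1.77·128.9^0.52·exp(0.02·81-0.8856) = 46.16
  Cl⁻ term: 0.102·521.0^0.62·exp(0.033·81+0.04·26.4) = 205.4
  r_corr = 46.16 + 205.4 = 251.5 μm/a

r_corr = 252 μm/a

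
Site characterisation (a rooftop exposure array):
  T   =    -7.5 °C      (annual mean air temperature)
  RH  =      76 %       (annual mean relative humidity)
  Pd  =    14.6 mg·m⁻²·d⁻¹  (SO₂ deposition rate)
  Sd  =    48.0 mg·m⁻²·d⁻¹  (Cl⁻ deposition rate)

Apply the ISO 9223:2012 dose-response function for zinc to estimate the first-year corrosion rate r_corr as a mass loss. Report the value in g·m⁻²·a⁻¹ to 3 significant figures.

zinc: T≤10 °C ⇒ hinge +0.038·(-7.5−10) = -0.6650
  Pd branch = 0.0129·Pd^0.44·e^(0.046·RH+f) = 0.7119 μm/a
  Sd branch = 0.0175·Sd^0.57·e^(0.008·RH+0.085·T) = 0.1544 μm/a
  sum: 0.7119 + 0.1544 → r_corr = 0.8662 μm/a
Convert to mass loss: 0.8662 μm/a × 7.14 g/cm³ = 6.185 g·m⁻²·a⁻¹

r_corr = 6.18 g·m⁻²·a⁻¹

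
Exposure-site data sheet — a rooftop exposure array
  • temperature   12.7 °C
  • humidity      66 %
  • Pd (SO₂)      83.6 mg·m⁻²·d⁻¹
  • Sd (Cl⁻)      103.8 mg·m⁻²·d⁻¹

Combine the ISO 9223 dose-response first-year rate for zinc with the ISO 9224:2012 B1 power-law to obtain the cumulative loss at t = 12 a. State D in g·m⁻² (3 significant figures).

D(12) = 150 g·m⁻²

zinc: temperature factor f = -0.071·(2.7) = -0.1917
  sulphur-dioxide contribution → 1.555 μm/a
  chloride contribution → 1.231 μm/a
  ⇒ r_corr(zinc) = 2.786 μm/a
Long-term exponent b (ISO 9224 Table 2, B1) = 0.813
  D(12) = 2.786 × 12^0.813 = 2.786 × 7.54 = 21.01 μm
  Mass loss = 21.01 μm × 7.14 g/cm³ = 150 g·m⁻²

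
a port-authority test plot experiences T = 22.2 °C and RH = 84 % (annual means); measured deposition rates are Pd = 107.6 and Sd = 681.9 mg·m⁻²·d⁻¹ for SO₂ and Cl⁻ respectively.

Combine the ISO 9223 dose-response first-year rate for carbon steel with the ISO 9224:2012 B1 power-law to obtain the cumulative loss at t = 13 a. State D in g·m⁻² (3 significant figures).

carbon steel: f(T) = -0.054·(T−10) [T>10 °C] = -0.6588
  sulphur-dioxide contribution → 55.98 μm/a
  chloride contribution → 226.5 μm/a
  total first-year rate 282.5 μm/a
Power-law: D(13) = r_corr · 13^0.523
  D(13) = 282.5 × 13^0.523 = 282.5 × 3.825 = 1080 μm
  Mass loss = 1080 μm × 7.85 g/cm³ = 8480 g·m⁻²

D(13) = 8.48e+03 g·m⁻²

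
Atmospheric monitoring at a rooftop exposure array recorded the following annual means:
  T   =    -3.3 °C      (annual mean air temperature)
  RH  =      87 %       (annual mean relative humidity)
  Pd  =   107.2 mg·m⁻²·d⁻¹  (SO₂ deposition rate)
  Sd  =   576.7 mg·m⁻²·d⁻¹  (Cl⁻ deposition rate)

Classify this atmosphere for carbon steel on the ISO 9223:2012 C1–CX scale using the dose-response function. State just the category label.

carbon steel: T≤10 °C ⇒ hinge +0.150·(-3.3−10) = -1.9950
  sulphur-dioxide contribution → 15.59 μm/a
  chloride contribution → 81.27 μm/a
  ⇒ r_corr(carbon steel) = 96.86 μm/a
ISO 9223 Table 2 (carbon steel): 80 < 96.9 ≤ 200 μm/a ⇒ C5

C5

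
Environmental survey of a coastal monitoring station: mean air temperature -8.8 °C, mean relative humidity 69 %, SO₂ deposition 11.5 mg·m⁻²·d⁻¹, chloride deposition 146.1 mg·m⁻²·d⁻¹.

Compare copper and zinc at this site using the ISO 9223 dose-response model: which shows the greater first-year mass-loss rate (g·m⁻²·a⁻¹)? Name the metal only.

copper: temperature factor f = +0.126·(-18.8) = -2.3688
  sulphur-dioxide contribution → 0.05487 μm/a
  chloride contribution → 0.3067 μm/a
  total first-year rate 0.3616 μm/a
  mass loss = 0.3616 μm/a × 8.96 g/cm³ = 3.24 g·m⁻²·a⁻¹
zinc: temperature factor f = +0.038·(-18.8) = -0.7144
  sulphur-dioxide contribution → 0.4421 μm/a
  chloride contribution → 0.2465 μm/a
  total first-year rate 0.6885 μm/a
  mass loss = 0.6885 μm/a × 7.14 g/cm³ = 4.916 g·m⁻²·a⁻¹
Ordering by g·m⁻²·a⁻¹: zinc (4.92) > copper (3.24)

zinc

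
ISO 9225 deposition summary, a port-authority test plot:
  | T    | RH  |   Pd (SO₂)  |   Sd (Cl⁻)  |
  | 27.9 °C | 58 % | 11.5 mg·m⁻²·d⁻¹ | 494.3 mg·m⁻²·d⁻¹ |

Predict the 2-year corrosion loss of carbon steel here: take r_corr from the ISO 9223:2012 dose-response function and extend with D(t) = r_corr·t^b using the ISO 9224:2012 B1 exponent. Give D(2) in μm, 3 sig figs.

D(2) = 153 μm

carbon steel: f(T) = -0.054·(T−10) [T>10 °C] = -0.9666
  SO₂ term: 1.77·11.5^0.52·exp(0.02·58-0.9666) = 7.648
  Sd branch = 0.102·Sd^0.62·e^(0.033·RH+0.04·T) = 98.81 μm/a
  r_corr = 7.648 + 98.81 = 106.5 μm/a
Long-term exponent b (ISO 9224 Table 2, B1) = 0.523
  D(2) = 106.5 × 2^0.523 = 106.5 × 1.437 = 153 μm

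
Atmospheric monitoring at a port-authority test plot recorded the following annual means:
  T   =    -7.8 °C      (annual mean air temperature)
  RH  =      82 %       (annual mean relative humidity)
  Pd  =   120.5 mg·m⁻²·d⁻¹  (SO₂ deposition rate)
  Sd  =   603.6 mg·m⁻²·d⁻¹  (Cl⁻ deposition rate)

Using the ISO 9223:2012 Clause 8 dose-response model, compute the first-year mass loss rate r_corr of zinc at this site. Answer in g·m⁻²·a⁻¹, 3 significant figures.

r_corr = 21.5 g·m⁻²·a⁻¹

zinc: T≤10 °C ⇒ hinge +0.038·(-7.8−10) = -0.6764
  sulphur-dioxide contribution → 2.348 μm/a
  chloride contribution → 0.6684 μm/a
  ⇒ r_corr(zinc) = 3.016 μm/a
Convert to mass loss: 3.016 μm/a × 7.14 g/cm³ = 21.53 g·m⁻²·a⁻¹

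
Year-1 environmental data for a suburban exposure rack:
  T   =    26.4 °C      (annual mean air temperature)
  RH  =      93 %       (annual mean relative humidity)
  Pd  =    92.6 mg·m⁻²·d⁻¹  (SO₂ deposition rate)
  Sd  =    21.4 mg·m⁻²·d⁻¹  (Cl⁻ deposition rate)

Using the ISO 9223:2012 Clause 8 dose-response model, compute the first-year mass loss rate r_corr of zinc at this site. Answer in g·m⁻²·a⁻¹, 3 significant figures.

zinc: f(T) = -0.071·(T−10) [T>10 °C] = -1.1644
  Pd branch = 0.0129·Pd^0.44·e^(0.046·RH+f) = 2.129 μm/a
  Sd branch = 0.0175·Sd^0.57·e^(0.008·RH+0.085·T) = 1.991 μm/a
  sum: 2.129 + 1.991 → r_corr = 4.12 μm/a
Convert to mass loss: 4.12 μm/a × 7.14 g/cm³ = 29.41 g·m⁻²·a⁻¹

r_corr = 29.4 g·m⁻²·a⁻¹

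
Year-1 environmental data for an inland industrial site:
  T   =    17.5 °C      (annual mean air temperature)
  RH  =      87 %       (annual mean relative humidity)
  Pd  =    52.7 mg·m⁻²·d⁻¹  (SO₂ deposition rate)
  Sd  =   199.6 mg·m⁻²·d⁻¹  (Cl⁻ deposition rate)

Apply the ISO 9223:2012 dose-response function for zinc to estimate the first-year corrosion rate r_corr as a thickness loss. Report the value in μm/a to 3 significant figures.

zinc: f(T) = -0.071·(T−10) [T>10 °C] = -0.5325
  SO₂ term: 0.0129·52.7^0.44·exp(0.046·87-0.5325) = 2.371
  Sd branch = 0.0175·Sd^0.57·e^(0.008·RH+0.085·T) = 3.18 μm/a
  sum: 2.371 + 3.18 → r_corr = 5.551 μm/a

r_corr = 5.55 μm/a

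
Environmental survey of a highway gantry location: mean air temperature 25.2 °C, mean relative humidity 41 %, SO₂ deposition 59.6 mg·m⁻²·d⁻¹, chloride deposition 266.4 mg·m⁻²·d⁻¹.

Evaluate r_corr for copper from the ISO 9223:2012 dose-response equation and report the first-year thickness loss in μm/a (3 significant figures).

copper: T>10 °C ⇒ hinge -0.080·(25.2−10) = -1.2160
  Pd branch = 0.0053·Pd^0.26·e^(0.059·RH+f) = 0.05109 μm/a
  Cl⁻ term: 0.01025·266.4^0.27·exp(0.036·41+0.049·25.2) = 0.6965
  r_corr = 0.05109 + 0.6965 = 0.7476 μm/a

r_corr = 0.748 μm/a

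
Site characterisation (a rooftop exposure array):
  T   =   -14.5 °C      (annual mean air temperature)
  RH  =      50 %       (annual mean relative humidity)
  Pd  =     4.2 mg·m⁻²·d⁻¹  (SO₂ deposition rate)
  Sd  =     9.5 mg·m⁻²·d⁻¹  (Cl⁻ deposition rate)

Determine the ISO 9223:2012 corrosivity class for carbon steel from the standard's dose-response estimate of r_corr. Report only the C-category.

carbon steel: temperature factor f = +0.150·(-24.5) = -3.6750
  sulphur-dioxide contribution → 0.2572 μm/a
  chloride contribution → 1.201 μm/a
  ⇒ r_corr(carbon steel) = 1.458 μm/a
ISO 9223 Table 2 (carbon steel): 1.3 < 1.46 ≤ 25 μm/a ⇒ C2

C2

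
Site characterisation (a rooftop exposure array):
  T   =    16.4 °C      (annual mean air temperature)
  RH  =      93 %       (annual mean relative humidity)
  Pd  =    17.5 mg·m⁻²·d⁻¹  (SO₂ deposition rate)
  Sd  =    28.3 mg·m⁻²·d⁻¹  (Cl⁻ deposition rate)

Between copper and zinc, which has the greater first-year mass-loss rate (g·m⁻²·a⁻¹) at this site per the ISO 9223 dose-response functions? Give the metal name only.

copper: T>10 °C ⇒ hinge -0.080·(16.4−10) = -0.5120
  SO₂ term: 0.0053·17.5^0.26·exp(0.059·93-0.5120) = 1.615
  Sd branch = 0.01025·Sd^0.27·e^(0.036·RH+0.049·T) = 1.606 μm/a
  sum: 1.615 + 1.606 → r_corr = 3.221 μm/a
  mass loss = 3.221 μm/a × 8.96 g/cm³ = 28.86 g·m⁻²·a⁻¹
zinc: T>10 °C ⇒ hinge -0.071·(16.4−10) = -0.4544
  SO₂ term: 0.0129·17.5^0.44·exp(0.046·93-0.4544) = 2.08
  Cl⁻ term: 0.0175·28.3^0.57·exp(0.008·93+0.085·16.4) = 0.9979
  sum: 2.08 + 0.9979 → r_corr = 3.078 μm/a
  mass loss = 3.078 μm/a × 7.14 g/cm³ = 21.98 g·m⁻²·a⁻¹
Ordering by g·m⁻²·a⁻¹: copper (28.9) > zinc (22)

copper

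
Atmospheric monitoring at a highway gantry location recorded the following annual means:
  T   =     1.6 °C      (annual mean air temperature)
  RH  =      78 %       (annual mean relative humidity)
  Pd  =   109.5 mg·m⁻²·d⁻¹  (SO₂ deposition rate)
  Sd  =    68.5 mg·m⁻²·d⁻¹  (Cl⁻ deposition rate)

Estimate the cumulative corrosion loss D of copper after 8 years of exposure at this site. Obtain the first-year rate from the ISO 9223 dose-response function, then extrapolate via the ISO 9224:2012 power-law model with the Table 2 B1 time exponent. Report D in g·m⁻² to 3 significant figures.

copper: T≤10 °C ⇒ hinge +0.126·(1.6−10) = -1.0584
  SO₂ term: 0.0053·109.5^0.26·exp(0.059·78-1.0584) = 0.6216
  Sd branch = 0.01025·Sd^0.27·e^(0.036·RH+0.049·T) = 0.5753 μm/a
  sum: 0.6216 + 0.5753 → r_corr = 1.197 μm/a
ISO 9224: D(t) = r_corr · t^b with b = 0.667 (copper, B1)
  D(8) = 1.197 × 8^0.667 = 1.197 × 4.003 = 4.791 μm
  Mass loss = 4.791 μm × 8.96 g/cm³ = 42.93 g·m⁻²

D(8) = 42.9 g·m⁻²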